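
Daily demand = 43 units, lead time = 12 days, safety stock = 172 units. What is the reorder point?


Formula: ROP = (Daily Demand * Lead Time) + Safety Stock
Demand during lead time = 43 * 12 = 516 units
ROP = 516 + 172 = 688 units

688 units


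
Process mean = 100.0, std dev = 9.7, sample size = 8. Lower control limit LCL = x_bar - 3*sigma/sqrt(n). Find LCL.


LCL = 100.0 - 3 * 9.7 / sqrt(8)

89.71


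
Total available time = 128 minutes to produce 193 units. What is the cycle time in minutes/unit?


Formula: CT = Available Time / Number of Units
CT = 128 min / 193 units
CT = 0.66 min/unit

0.66 min/unit


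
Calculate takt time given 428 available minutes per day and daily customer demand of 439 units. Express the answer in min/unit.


Formula: Takt Time = Available Production Time / Customer Demand
Takt = 428 min/day / 439 units/day
Takt = 0.97 min/unit

0.97 min/unit


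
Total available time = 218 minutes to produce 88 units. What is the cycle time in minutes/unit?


Formula: CT = Available Time / Number of Units
CT = 218 min / 88 units
CT = 2.48 min/unit

2.48 min/unit


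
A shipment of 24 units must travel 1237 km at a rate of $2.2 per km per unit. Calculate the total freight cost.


TC = dist * cost * units = 1237 * 2.2 * 24 = $65313.60

$65313.60


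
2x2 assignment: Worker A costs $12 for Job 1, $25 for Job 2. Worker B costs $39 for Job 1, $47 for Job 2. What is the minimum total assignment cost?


Option 1: A->1 + B->2 = $12 + $47 = $59
Option 2: A->2 + B->1 = $25 + $39 = $64
Min cost = min($59, $64) = $59

$59


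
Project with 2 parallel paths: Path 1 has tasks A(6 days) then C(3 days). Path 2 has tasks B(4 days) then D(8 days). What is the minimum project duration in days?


Path 1 = 6 + 3 = 9 days
Path 2 = 4 + 8 = 12 days
Duration = max(9, 12) = 12 days

12 days


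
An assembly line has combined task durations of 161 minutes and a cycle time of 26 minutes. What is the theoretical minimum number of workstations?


Formula: N_min = ceil(Sum of Task Times / Cycle Time)
N_min = ceil(161 min / 26 min) = ceil(6.1923)
N_min = 7 stations

7


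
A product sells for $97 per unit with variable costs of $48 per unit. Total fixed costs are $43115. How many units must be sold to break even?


Formula: BEQ = Fixed Costs / (Price - Variable Cost)
Contribution margin = $97 - $48 = $49/unit
BEQ = ceil($43115 / $49/unit) = ceil(879.9) = 880 units

880 units


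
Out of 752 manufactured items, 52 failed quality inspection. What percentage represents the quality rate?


Formula: Quality Rate = Good Pieces / Total Pieces * 100
Good pieces = 752 - 52 = 700
QR = 700 / 752 * 100 = 93.1%

93.1%


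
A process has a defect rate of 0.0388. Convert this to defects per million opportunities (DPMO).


DPMO = defect_rate * 1000000 = 0.0388 * 1000000

38800


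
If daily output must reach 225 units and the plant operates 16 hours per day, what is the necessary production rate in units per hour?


Formula: Production Rate = Daily Demand / Available Hours
Rate = 225 units/day / 16 hours/day
Rate = 14.1 units/hour

14.1 units/hour


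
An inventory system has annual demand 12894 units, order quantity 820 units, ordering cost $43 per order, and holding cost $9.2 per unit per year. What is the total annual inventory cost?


TC = 12894/820 * 43 + 820/2 * 9.2

$4448.15


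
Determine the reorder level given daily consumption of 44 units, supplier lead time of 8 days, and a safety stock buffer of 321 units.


Formula: ROP = (Daily Demand * Lead Time) + Safety Stock
Demand during lead time = 44 * 8 = 352 units
ROP = 352 + 321 = 673 units

673 units


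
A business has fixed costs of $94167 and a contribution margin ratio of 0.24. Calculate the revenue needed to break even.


Formula: BER = Fixed Costs / Contribution Margin Ratio
BER = $94167 / 0.24
BER = $392362.50 (to the nearest cent)

$392362.50


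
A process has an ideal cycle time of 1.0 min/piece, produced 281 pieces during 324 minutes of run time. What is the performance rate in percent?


Formula: Performance = (Ideal CT * Total Count) / Run Time * 100
Ideal output time = 1.0 * 281 = 281.0 min
Performance = 281.0 / 324 * 100 = 86.7%

86.7%


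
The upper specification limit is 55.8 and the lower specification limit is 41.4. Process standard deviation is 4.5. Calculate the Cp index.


Cp = (55.8 - 41.4) / (6 * 4.5)

0.53


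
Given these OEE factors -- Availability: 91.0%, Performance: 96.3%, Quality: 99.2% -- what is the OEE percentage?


Formula: OEE = Availability * Performance * Quality / 10000
A * P = 91.0% * 96.3% / 100 = 87.63%
OEE = 87.63% * 99.2% / 100 = 86.9%

86.9%


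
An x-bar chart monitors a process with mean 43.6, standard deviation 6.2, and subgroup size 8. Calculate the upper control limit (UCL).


UCL = 43.6 + 3 * 6.2 / sqrt(8)

50.18


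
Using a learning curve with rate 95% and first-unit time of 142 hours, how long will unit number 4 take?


Formula: T_n = T_1 * (learning_rate)^(log2(n)) where learning_rate = rate/100
Doublings = log2(4) = 2
T_n = 142 * 0.95^2
T_n = 142 * 0.9025 = 128.2 hours

128.2 hours


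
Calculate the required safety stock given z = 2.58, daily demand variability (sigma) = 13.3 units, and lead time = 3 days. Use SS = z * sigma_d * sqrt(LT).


Formula: SS = z * sigma_d * sqrt(LT)
sqrt(LT) = sqrt(3) = 1.7321
SS = 2.58 * 13.3 * 1.7321
SS = 59.4 units

59.4 units


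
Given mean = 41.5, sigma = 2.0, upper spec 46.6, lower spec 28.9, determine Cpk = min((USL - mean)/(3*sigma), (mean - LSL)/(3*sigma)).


Cpu = (46.6 - 41.5) / (3 * 2.0) = 0.85
Cpl = (41.5 - 28.9) / (3 * 2.0) = 2.1
Cpk = min(0.85, 2.1) = 0.85

0.85


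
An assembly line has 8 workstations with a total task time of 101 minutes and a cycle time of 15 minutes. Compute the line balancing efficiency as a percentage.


Formula: Efficiency = Sum of Task Times / (N_stations * CT) * 100
Total station capacity = 8 stations * 15 min = 120 min
Efficiency = 101 / 120 * 100 = 84.2%

84.2%


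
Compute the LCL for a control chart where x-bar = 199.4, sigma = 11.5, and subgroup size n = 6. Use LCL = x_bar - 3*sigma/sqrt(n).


LCL = 199.4 - 3 * 11.5 / sqrt(6)

185.32


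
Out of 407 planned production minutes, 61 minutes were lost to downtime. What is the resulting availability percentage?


Formula: Availability = (Planned Time - Downtime) / Planned Time * 100
Uptime = 407 - 61 = 346 min
Availability = 346 / 407 * 100 = 85.0%

85.0%


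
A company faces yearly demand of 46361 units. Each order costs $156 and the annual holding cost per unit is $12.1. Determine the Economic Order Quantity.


Formula: EOQ = sqrt(2 * D * S / H)
Numerator: 2 * 46361 * 156 = 14464632
2DS/H = 14464632 / 12.1 = 1195424.1
EOQ = sqrt(1195424.1) = 1093.4 units

1093.4 units


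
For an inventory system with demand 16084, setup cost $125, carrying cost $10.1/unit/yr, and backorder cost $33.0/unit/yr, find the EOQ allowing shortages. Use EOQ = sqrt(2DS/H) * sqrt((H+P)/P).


Formula: EOQ* = sqrt(2DS/H) * sqrt((H+P)/P)
Base EOQ = sqrt(2*16084*125/10.1) = 630.97 units
Correction = sqrt((10.1+33.0)/33.0) = 1.14283
EOQ* = 630.97 * 1.14283 = 721.1 units

721.1 units


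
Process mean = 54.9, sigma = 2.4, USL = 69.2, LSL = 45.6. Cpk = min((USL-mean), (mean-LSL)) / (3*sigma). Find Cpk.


Cpu = (69.2 - 54.9) / (3 * 2.4) = 1.99
Cpl = (54.9 - 45.6) / (3 * 2.4) = 1.29
Cpk = min(1.99, 1.29) = 1.29

1.29


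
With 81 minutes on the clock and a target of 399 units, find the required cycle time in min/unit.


Formula: CT = Available Time / Number of Units
CT = 81 min / 399 units
CT = 0.2 min/unit

0.2 min/unit


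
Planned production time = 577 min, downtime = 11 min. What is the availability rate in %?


Formula: Availability = (Planned Time - Downtime) / Planned Time * 100
Uptime = 577 - 11 = 566 min
Availability = 566 / 577 * 100 = 98.1%

98.1%


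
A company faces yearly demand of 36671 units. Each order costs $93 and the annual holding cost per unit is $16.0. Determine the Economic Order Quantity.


Formula: EOQ = sqrt(2 * D * S / H)
Numerator: 2 * 36671 * 93 = 6820806
2DS/H = 6820806 / 16.0 = 426300.4
EOQ = sqrt(426300.4) = 652.9 units

652.9 units


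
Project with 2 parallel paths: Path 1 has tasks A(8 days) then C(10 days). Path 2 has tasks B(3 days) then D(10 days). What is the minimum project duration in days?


Path 1 = 8 + 10 = 18 days
Path 2 = 3 + 10 = 13 days
Duration = max(18, 13) = 18 days

18 days


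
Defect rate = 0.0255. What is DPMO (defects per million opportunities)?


DPMO = defect_rate * 1000000 = 0.0255 * 1000000

25500


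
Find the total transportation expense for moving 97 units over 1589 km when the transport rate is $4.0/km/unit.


TC = dist * cost * units = 1589 * 4.0 * 97 = $616532.00

$616532.00


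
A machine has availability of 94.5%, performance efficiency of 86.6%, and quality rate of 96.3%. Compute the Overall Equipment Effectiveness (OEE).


Formula: OEE = Availability * Performance * Quality / 10000
A * P = 94.5% * 86.6% / 100 = 81.84%
OEE = 81.84% * 96.3% / 100 = 78.8%

78.8%


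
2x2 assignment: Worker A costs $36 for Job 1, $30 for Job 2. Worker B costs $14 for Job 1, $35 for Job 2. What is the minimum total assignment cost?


Option 1: A->1 + B->2 = $36 + $35 = $71
Option 2: A->2 + B->1 = $30 + $14 = $44
Min cost = min($71, $44) = $44

$44


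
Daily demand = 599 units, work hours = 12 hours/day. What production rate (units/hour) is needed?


Formula: Production Rate = Daily Demand / Available Hours
Rate = 599 units/day / 12 hours/day
Rate = 49.9 units/hour

49.9 units/hour


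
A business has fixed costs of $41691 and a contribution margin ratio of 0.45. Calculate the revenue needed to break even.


Formula: BER = Fixed Costs / Contribution Margin Ratio
BER = $41691 / 0.45
BER = $92646.67 (to the nearest cent)

$92646.67


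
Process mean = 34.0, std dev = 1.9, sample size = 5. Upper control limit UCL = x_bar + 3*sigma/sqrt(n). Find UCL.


UCL = 34.0 + 3 * 1.9 / sqrt(5)

36.55


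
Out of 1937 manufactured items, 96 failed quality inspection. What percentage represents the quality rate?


Formula: Quality Rate = Good Pieces / Total Pieces * 100
Good pieces = 1937 - 96 = 1841
QR = 1841 / 1937 * 100 = 95.0%

95.0%


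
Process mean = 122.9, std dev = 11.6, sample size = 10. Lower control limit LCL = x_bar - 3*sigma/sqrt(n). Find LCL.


LCL = 122.9 - 3 * 11.6 / sqrt(10)

111.9


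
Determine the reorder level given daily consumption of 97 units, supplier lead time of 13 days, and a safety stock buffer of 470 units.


Formula: ROP = (Daily Demand * Lead Time) + Safety Stock
Demand during lead time = 97 * 13 = 1261 units
ROP = 1261 + 470 = 1731 units

1731 units


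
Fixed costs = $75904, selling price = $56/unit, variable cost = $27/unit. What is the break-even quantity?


Formula: BEQ = Fixed Costs / (Price - Variable Cost)
Contribution margin = $56 - $27 = $29/unit
BEQ = ceil($75904 / $29/unit) = ceil(2617.38) = 2618 units

2618 units


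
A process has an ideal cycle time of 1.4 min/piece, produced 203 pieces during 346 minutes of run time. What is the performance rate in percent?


Formula: Performance = (Ideal CT * Total Count) / Run Time * 100
Ideal output time = 1.4 * 203 = 284.2 min
Performance = 284.2 / 346 * 100 = 82.1%

82.1%


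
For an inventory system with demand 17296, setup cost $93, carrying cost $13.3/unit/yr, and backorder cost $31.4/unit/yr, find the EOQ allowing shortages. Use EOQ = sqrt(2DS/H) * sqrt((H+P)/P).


Formula: EOQ* = sqrt(2DS/H) * sqrt((H+P)/P)
Base EOQ = sqrt(2*17296*93/13.3) = 491.82 units
Correction = sqrt((13.3+31.4)/31.4) = 1.19313
EOQ* = 491.82 * 1.19313 = 586.8 units

586.8 units


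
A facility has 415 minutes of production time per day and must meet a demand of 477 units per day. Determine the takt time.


Formula: Takt Time = Available Production Time / Customer Demand
Takt = 415 min/day / 477 units/day
Takt = 0.87 min/unit

0.87 min/unit


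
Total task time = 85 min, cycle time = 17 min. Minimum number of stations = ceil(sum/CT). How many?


Formula: N_min = ceil(Sum of Task Times / Cycle Time)
N_min = ceil(85 min / 17 min) = ceil(5.0)
N_min = 5 stations

5


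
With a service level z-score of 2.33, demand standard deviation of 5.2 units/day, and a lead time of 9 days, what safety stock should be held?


Formula: SS = z * sigma_d * sqrt(LT)
sqrt(LT) = sqrt(9) = 3.0
SS = 2.33 * 5.2 * 3.0
SS = 36.3 units

36.3 units


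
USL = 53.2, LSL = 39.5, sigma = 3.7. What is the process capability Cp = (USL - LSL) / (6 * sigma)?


Cp = (53.2 - 39.5) / (6 * 3.7)

0.62


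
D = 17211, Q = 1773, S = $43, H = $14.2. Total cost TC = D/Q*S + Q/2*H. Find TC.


TC = 17211/1773 * 43 + 1773/2 * 14.2

$13005.71


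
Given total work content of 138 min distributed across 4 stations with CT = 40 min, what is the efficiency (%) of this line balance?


Formula: Efficiency = Sum of Task Times / (N_stations * CT) * 100
Total station capacity = 4 stations * 40 min = 160 min
Efficiency = 138 / 160 * 100 = 86.3%

86.3%


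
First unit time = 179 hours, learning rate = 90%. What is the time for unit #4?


Formula: T_n = T_1 * (learning_rate)^(log2(n)) where learning_rate = rate/100
Doublings = log2(4) = 2
T_n = 179 * 0.9^2
T_n = 179 * 0.81 = 145.0 hours

145.0 hours


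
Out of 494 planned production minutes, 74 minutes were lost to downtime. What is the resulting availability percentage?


Formula: Availability = (Planned Time - Downtime) / Planned Time * 100
Uptime = 494 - 74 = 420 min
Availability = 420 / 494 * 100 = 85.0%

85.0%


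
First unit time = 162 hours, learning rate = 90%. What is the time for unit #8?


Formula: T_n = T_1 * (learning_rate)^(log2(n)) where learning_rate = rate/100
Doublings = log2(8) = 3
T_n = 162 * 0.9^3
T_n = 162 * 0.729 = 118.1 hours

118.1 hours


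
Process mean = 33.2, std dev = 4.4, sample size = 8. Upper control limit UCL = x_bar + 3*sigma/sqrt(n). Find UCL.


UCL = 33.2 + 3 * 4.4 / sqrt(8)

37.87


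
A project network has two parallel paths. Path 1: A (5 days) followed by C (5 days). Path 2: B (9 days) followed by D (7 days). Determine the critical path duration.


Path 1 = 5 + 5 = 10 days
Path 2 = 9 + 7 = 16 days
Duration = max(10, 16) = 16 days

16 days


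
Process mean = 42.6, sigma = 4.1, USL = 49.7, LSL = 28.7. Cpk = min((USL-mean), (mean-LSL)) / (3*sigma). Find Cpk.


Cpu = (49.7 - 42.6) / (3 * 4.1) = 0.58
Cpl = (42.6 - 28.7) / (3 * 4.1) = 1.13
Cpk = min(0.58, 1.13) = 0.58

0.58


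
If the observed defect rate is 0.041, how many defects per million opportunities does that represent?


DPMO = defect_rate * 1000000 = 0.041 * 1000000

41000


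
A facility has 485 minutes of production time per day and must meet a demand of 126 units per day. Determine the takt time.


Formula: Takt Time = Available Production Time / Customer Demand
Takt = 485 min/day / 126 units/day
Takt = 3.85 min/unit

3.85 min/unit


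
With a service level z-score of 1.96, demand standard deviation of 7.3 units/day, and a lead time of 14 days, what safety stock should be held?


Formula: SS = z * sigma_d * sqrt(LT)
sqrt(LT) = sqrt(14) = 3.7417
SS = 1.96 * 7.3 * 3.7417
SS = 53.5 units

53.5 units


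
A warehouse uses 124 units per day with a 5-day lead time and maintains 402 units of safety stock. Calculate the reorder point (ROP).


Formula: ROP = (Daily Demand * Lead Time) + Safety Stock
Demand during lead time = 124 * 5 = 620 units
ROP = 620 + 402 = 1022 units

1022 units


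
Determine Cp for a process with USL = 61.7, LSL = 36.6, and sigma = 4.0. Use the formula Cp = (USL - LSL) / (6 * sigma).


Cp = (61.7 - 36.6) / (6 * 4.0)

1.05


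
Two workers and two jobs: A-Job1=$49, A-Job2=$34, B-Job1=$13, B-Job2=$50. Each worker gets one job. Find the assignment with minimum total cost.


Option 1: A->1 + B->2 = $49 + $50 = $99
Option 2: A->2 + B->1 = $34 + $13 = $47
Min cost = min($99, $47) = $47

$47


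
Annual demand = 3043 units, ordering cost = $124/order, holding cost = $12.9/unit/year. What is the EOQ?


Formula: EOQ = sqrt(2 * D * S / H)
Numerator: 2 * 3043 * 124 = 754664
2DS/H = 754664 / 12.9 = 58501.1
EOQ = sqrt(58501.1) = 241.9 units

241.9 units


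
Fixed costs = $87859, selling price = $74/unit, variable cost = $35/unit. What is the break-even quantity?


Formula: BEQ = Fixed Costs / (Price - Variable Cost)
Contribution margin = $74 - $35 = $39/unit
BEQ = ceil($87859 / $39/unit) = ceil(2252.79) = 2253 units

2253 units


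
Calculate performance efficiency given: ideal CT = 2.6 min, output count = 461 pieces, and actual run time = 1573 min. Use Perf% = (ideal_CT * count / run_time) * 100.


Formula: Performance = (Ideal CT * Total Count) / Run Time * 100
Ideal output time = 2.6 * 461 = 1198.6 min
Performance = 1198.6 / 1573 * 100 = 76.2%

76.2%


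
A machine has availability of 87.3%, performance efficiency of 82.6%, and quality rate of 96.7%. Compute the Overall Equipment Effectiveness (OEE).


Formula: OEE = Availability * Performance * Quality / 10000
A * P = 87.3% * 82.6% / 100 = 72.11%
OEE = 72.11% * 96.7% / 100 = 69.7%

69.7%


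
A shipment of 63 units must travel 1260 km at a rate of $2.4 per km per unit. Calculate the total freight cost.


TC = dist * cost * units = 1260 * 2.4 * 63 = $190512.00

$190512.00


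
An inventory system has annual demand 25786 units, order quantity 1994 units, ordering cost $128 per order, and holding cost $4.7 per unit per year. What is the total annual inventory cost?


TC = 25786/1994 * 128 + 1994/2 * 4.7

$6341.17


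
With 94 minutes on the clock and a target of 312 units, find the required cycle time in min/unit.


Formula: CT = Available Time / Number of Units
CT = 94 min / 312 units
CT = 0.3 min/unit

0.3 min/unit


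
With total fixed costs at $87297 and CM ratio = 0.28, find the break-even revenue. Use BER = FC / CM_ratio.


Formula: BER = Fixed Costs / Contribution Margin Ratio
BER = $87297 / 0.28
BER = $311775.00 (to the nearest cent)

$311775.00


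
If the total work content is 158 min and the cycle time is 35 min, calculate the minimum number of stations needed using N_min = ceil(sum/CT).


Formula: N_min = ceil(Sum of Task Times / Cycle Time)
N_min = ceil(158 min / 35 min) = ceil(4.5143)
N_min = 5 stations

5


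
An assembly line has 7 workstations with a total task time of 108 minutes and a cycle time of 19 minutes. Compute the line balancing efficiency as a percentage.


Formula: Efficiency = Sum of Task Times / (N_stations * CT) * 100
Total station capacity = 7 stations * 19 min = 133 min
Efficiency = 108 / 133 * 100 = 81.2%

81.2%


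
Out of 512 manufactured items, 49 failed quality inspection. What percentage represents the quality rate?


Formula: Quality Rate = Good Pieces / Total Pieces * 100
Good pieces = 512 - 49 = 463
QR = 463 / 512 * 100 = 90.4%

90.4%


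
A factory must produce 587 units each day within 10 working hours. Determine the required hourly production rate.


Formula: Production Rate = Daily Demand / Available Hours
Rate = 587 units/day / 10 hours/day
Rate = 58.7 units/hour

58.7 units/hour


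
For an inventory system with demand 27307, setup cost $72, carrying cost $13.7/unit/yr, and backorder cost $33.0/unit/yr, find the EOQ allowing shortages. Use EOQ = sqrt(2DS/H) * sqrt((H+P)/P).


Formula: EOQ* = sqrt(2DS/H) * sqrt((H+P)/P)
Base EOQ = sqrt(2*27307*72/13.7) = 535.74 units
Correction = sqrt((13.7+33.0)/33.0) = 1.1896
EOQ* = 535.74 * 1.1896 = 637.3 units

637.3 units


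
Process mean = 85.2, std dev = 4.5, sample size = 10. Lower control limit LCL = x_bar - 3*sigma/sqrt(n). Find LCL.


LCL = 85.2 - 3 * 4.5 / sqrt(10)

80.93


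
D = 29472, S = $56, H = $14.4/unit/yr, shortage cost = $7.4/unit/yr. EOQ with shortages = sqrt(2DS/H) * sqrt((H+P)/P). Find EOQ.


Formula: EOQ* = sqrt(2DS/H) * sqrt((H+P)/P)
Base EOQ = sqrt(2*29472*56/14.4) = 478.78 units
Correction = sqrt((14.4+7.4)/7.4) = 1.71638
EOQ* = 478.78 * 1.71638 = 821.8 units

821.8 units


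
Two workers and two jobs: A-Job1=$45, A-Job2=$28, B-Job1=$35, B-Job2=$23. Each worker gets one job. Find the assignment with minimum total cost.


Option 1: A->1 + B->2 = $45 + $23 = $68
Option 2: A->2 + B->1 = $28 + $35 = $63
Min cost = min($68, $63) = $63

$63


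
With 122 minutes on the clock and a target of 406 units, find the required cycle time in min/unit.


Formula: CT = Available Time / Number of Units
CT = 122 min / 406 units
CT = 0.3 min/unit

0.3 min/unit


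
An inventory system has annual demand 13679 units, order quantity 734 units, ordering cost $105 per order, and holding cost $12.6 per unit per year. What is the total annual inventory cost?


TC = 13679/734 * 105 + 734/2 * 12.6

$6581.01


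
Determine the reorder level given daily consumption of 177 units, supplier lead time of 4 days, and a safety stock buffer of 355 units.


Formula: ROP = (Daily Demand * Lead Time) + Safety Stock
Demand during lead time = 177 * 4 = 708 units
ROP = 708 + 355 = 1063 units

1063 units


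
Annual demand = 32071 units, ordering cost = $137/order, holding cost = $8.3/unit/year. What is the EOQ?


Formula: EOQ = sqrt(2 * D * S / H)
Numerator: 2 * 32071 * 137 = 8787454
2DS/H = 8787454 / 8.3 = 1058729.4
EOQ = sqrt(1058729.4) = 1028.9 units

1028.9 units


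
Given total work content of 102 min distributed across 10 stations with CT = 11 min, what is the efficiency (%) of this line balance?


Formula: Efficiency = Sum of Task Times / (N_stations * CT) * 100
Total station capacity = 10 stations * 11 min = 110 min
Efficiency = 102 / 110 * 100 = 92.7%

92.7%


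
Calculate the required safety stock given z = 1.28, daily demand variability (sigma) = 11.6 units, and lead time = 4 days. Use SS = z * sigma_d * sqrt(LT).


Formula: SS = z * sigma_d * sqrt(LT)
sqrt(LT) = sqrt(4) = 2.0
SS = 1.28 * 11.6 * 2.0
SS = 29.7 units

29.7 units


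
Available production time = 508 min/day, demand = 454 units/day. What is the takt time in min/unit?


Formula: Takt Time = Available Production Time / Customer Demand
Takt = 508 min/day / 454 units/day
Takt = 1.12 min/unit

1.12 min/unit


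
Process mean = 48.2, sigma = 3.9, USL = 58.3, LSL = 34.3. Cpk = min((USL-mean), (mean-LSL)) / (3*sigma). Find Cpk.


Cpu = (58.3 - 48.2) / (3 * 3.9) = 0.86
Cpl = (48.2 - 34.3) / (3 * 3.9) = 1.19
Cpk = min(0.86, 1.19) = 0.86

0.86


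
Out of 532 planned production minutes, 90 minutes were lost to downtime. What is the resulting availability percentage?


Formula: Availability = (Planned Time - Downtime) / Planned Time * 100
Uptime = 532 - 90 = 442 min
Availability = 442 / 532 * 100 = 83.1%

83.1%


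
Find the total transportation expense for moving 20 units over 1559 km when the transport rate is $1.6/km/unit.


TC = dist * cost * units = 1559 * 1.6 * 20 = $49888.00

$49888.00


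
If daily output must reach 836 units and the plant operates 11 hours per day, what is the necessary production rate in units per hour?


Formula: Production Rate = Daily Demand / Available Hours
Rate = 836 units/day / 11 hours/day
Rate = 76.0 units/hour

76.0 units/hour


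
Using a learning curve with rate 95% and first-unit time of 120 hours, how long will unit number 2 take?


Formula: T_n = T_1 * (learning_rate)^(log2(n)) where learning_rate = rate/100
Doublings = log2(2) = 1
T_n = 120 * 0.95^1
T_n = 120 * 0.95 = 114.0 hours

114.0 hours


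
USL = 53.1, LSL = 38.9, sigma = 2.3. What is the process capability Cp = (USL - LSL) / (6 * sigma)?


Cp = (53.1 - 38.9) / (6 * 2.3)

1.03


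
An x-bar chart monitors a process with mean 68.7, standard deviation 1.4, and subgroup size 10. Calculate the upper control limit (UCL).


UCL = 68.7 + 3 * 1.4 / sqrt(10)

70.03


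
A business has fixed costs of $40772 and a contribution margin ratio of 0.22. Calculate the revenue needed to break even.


Formula: BER = Fixed Costs / Contribution Margin Ratio
BER = $40772 / 0.22
BER = $185327.27 (to the nearest cent)

$185327.27


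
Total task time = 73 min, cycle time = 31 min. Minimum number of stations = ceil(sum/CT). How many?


Formula: N_min = ceil(Sum of Task Times / Cycle Time)
N_min = ceil(73 min / 31 min) = ceil(2.3548)
N_min = 3 stations

3


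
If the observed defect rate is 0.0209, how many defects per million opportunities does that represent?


DPMO = defect_rate * 1000000 = 0.0209 * 1000000

20900


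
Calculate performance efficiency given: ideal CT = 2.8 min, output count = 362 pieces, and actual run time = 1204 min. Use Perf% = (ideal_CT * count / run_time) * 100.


Formula: Performance = (Ideal CT * Total Count) / Run Time * 100
Ideal output time = 2.8 * 362 = 1013.6 min
Performance = 1013.6 / 1204 * 100 = 84.2%

84.2%


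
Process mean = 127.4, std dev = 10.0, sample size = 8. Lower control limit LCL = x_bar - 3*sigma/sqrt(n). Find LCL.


LCL = 127.4 - 3 * 10.0 / sqrt(8)

116.79


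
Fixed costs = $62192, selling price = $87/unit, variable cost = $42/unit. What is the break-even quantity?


Formula: BEQ = Fixed Costs / (Price - Variable Cost)
Contribution margin = $87 - $42 = $45/unit
BEQ = ceil($62192 / $45/unit) = ceil(1382.04) = 1383 units

1383 units


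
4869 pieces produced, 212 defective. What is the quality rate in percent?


Formula: Quality Rate = Good Pieces / Total Pieces * 100
Good pieces = 4869 - 212 = 4657
QR = 4657 / 4869 * 100 = 95.6%

95.6%


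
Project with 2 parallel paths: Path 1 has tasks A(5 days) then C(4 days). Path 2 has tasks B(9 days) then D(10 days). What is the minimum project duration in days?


Path 1 = 5 + 4 = 9 days
Path 2 = 9 + 10 = 19 days
Duration = max(9, 19) = 19 days

19 days


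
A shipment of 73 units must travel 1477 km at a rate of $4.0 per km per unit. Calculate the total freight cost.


TC = dist * cost * units = 1477 * 4.0 * 73 = $431284.00

$431284.00


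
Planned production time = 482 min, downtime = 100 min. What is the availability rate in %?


Formula: Availability = (Planned Time - Downtime) / Planned Time * 100
Uptime = 482 - 100 = 382 min
Availability = 382 / 482 * 100 = 79.3%

79.3%


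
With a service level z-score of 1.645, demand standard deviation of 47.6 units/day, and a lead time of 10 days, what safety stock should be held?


Formula: SS = z * sigma_d * sqrt(LT)
sqrt(LT) = sqrt(10) = 3.1623
SS = 1.645 * 47.6 * 3.1623
SS = 247.6 units

247.6 units


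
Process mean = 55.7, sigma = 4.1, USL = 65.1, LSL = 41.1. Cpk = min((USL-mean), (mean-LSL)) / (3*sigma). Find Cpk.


Cpu = (65.1 - 55.7) / (3 * 4.1) = 0.76
Cpl = (55.7 - 41.1) / (3 * 4.1) = 1.19
Cpk = min(0.76, 1.19) = 0.76

0.76


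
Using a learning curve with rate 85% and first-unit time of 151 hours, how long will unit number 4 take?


Formula: T_n = T_1 * (learning_rate)^(log2(n)) where learning_rate = rate/100
Doublings = log2(4) = 2
T_n = 151 * 0.85^2
T_n = 151 * 0.7225 = 109.1 hours

109.1 hours


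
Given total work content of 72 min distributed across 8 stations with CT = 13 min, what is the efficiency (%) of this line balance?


Formula: Efficiency = Sum of Task Times / (N_stations * CT) * 100
Total station capacity = 8 stations * 13 min = 104 min
Efficiency = 72 / 104 * 100 = 69.2%

69.2%


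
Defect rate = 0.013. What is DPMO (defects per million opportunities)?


DPMO = defect_rate * 1000000 = 0.013 * 1000000

13000


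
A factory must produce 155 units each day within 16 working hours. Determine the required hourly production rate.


Formula: Production Rate = Daily Demand / Available Hours
Rate = 155 units/day / 16 hours/day
Rate = 9.7 units/hour

9.7 units/hour


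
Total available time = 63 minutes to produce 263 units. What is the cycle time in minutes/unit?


Formula: CT = Available Time / Number of Units
CT = 63 min / 263 units
CT = 0.24 min/unit

0.24 min/unit


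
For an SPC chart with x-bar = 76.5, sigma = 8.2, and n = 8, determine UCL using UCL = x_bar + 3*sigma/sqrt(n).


UCL = 76.5 + 3 * 8.2 / sqrt(8)

85.2


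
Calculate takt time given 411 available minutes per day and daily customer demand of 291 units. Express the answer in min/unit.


Formula: Takt Time = Available Production Time / Customer Demand
Takt = 411 min/day / 291 units/day
Takt = 1.41 min/unit

1.41 min/unit


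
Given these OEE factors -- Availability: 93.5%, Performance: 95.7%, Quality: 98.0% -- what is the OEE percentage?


Formula: OEE = Availability * Performance * Quality / 10000
A * P = 93.5% * 95.7% / 100 = 89.48%
OEE = 89.48% * 98.0% / 100 = 87.7%

87.7%


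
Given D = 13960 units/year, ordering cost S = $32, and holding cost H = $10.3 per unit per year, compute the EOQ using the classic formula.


Formula: EOQ = sqrt(2 * D * S / H)
Numerator: 2 * 13960 * 32 = 893440
2DS/H = 893440 / 10.3 = 86741.7
EOQ = sqrt(86741.7) = 294.5 units

294.5 units


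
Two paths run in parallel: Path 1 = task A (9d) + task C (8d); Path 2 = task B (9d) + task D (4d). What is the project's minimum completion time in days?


Path 1 = 9 + 8 = 17 days
Path 2 = 9 + 4 = 13 days
Duration = max(17, 13) = 17 days

17 days


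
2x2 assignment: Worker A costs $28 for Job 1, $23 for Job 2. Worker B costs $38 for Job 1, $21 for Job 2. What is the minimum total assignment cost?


Option 1: A->1 + B->2 = $28 + $21 = $49
Option 2: A->2 + B->1 = $23 + $38 = $61
Min cost = min($49, $61) = $49

$49


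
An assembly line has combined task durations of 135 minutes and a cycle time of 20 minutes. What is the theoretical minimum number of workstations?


Formula: N_min = ceil(Sum of Task Times / Cycle Time)
N_min = ceil(135 min / 20 min) = ceil(6.75)
N_min = 7 stations

7


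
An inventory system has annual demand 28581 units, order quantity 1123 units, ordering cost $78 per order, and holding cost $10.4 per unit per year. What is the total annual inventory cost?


TC = 28581/1123 * 78 + 1123/2 * 10.4

$7824.75


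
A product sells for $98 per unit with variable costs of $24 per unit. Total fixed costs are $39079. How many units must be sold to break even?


Formula: BEQ = Fixed Costs / (Price - Variable Cost)
Contribution margin = $98 - $24 = $74/unit
BEQ = ceil($39079 / $74/unit) = ceil(528.09) = 529 units

529 units


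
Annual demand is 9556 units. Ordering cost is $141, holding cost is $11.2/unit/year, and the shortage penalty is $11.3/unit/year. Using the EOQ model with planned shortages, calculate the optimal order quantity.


Formula: EOQ* = sqrt(2DS/H) * sqrt((H+P)/P)
Base EOQ = sqrt(2*9556*141/11.2) = 490.52 units
Correction = sqrt((11.2+11.3)/11.3) = 1.41108
EOQ* = 490.52 * 1.41108 = 692.2 units

692.2 units


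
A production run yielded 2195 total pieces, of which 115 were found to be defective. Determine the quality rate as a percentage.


Formula: Quality Rate = Good Pieces / Total Pieces * 100
Good pieces = 2195 - 115 = 2080
QR = 2080 / 2195 * 100 = 94.8%

94.8%


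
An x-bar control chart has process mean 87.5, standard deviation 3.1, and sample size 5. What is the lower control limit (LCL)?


LCL = 87.5 - 3 * 3.1 / sqrt(5)

83.34


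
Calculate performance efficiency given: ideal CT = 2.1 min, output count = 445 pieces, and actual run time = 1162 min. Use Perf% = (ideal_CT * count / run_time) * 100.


Formula: Performance = (Ideal CT * Total Count) / Run Time * 100
Ideal output time = 2.1 * 445 = 934.5 min
Performance = 934.5 / 1162 * 100 = 80.4%

80.4%


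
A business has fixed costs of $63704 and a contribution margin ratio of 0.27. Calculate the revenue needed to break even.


Formula: BER = Fixed Costs / Contribution Margin Ratio
BER = $63704 / 0.27
BER = $235940.74 (to the nearest cent)

$235940.74


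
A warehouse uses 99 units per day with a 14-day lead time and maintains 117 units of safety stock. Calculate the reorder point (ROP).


Formula: ROP = (Daily Demand * Lead Time) + Safety Stock
Demand during lead time = 99 * 14 = 1386 units
ROP = 1386 + 117 = 1503 units

1503 units


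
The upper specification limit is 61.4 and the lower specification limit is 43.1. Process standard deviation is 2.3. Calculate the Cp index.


Cp = (61.4 - 43.1) / (6 * 2.3)

1.33


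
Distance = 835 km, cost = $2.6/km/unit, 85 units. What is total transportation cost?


TC = dist * cost * units = 835 * 2.6 * 85 = $184535.00

$184535.00


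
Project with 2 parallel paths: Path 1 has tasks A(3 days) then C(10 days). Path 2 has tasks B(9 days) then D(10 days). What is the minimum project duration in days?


Path 1 = 3 + 10 = 13 days
Path 2 = 9 + 10 = 19 days
Duration = max(13, 19) = 19 days

19 days


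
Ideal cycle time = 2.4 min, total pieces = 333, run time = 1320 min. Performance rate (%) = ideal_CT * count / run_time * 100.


Formula: Performance = (Ideal CT * Total Count) / Run Time * 100
Ideal output time = 2.4 * 333 = 799.2 min
Performance = 799.2 / 1320 * 100 = 60.5%

60.5%


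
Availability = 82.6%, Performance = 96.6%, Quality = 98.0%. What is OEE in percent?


Formula: OEE = Availability * Performance * Quality / 10000
A * P = 82.6% * 96.6% / 100 = 79.79%
OEE = 79.79% * 98.0% / 100 = 78.2%

78.2%


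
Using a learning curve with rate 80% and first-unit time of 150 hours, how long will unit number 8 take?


Formula: T_n = T_1 * (learning_rate)^(log2(n)) where learning_rate = rate/100
Doublings = log2(8) = 3
T_n = 150 * 0.8^3
T_n = 150 * 0.512 = 76.8 hours

76.8 hours


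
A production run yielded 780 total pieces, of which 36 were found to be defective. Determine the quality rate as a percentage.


Formula: Quality Rate = Good Pieces / Total Pieces * 100
Good pieces = 780 - 36 = 744
QR = 744 / 780 * 100 = 95.4%

95.4%


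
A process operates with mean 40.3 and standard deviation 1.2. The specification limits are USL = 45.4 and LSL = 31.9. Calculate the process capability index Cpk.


Cpu = (45.4 - 40.3) / (3 * 1.2) = 1.42
Cpl = (40.3 - 31.9) / (3 * 1.2) = 2.33
Cpk = min(1.42, 2.33) = 1.42

1.42


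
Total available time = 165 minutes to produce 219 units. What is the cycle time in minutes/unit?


Formula: CT = Available Time / Number of Units
CT = 165 min / 219 units
CT = 0.75 min/unit

0.75 min/unit


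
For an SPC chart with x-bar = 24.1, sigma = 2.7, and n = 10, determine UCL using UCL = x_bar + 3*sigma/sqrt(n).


UCL = 24.1 + 3 * 2.7 / sqrt(10)

26.66


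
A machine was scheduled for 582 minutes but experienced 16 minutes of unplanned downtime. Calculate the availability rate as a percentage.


Formula: Availability = (Planned Time - Downtime) / Planned Time * 100
Uptime = 582 - 16 = 566 min
Availability = 566 / 582 * 100 = 97.3%

97.3%


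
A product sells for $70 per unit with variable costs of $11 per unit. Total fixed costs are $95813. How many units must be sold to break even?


Formula: BEQ = Fixed Costs / (Price - Variable Cost)
Contribution margin = $70 - $11 = $59/unit
BEQ = ceil($95813 / $59/unit) = ceil(1623.95) = 1624 units

1624 units


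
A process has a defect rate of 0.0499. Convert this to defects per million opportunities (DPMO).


DPMO = defect_rate * 1000000 = 0.0499 * 1000000

49900


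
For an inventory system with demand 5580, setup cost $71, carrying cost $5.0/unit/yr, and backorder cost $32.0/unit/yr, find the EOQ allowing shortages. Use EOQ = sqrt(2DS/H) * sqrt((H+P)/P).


Formula: EOQ* = sqrt(2DS/H) * sqrt((H+P)/P)
Base EOQ = sqrt(2*5580*71/5.0) = 398.09 units
Correction = sqrt((5.0+32.0)/32.0) = 1.07529
EOQ* = 398.09 * 1.07529 = 428.1 units

428.1 units


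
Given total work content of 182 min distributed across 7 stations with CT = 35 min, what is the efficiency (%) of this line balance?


Formula: Efficiency = Sum of Task Times / (N_stations * CT) * 100
Total station capacity = 7 stations * 35 min = 245 min
Efficiency = 182 / 245 * 100 = 74.3%

74.3%


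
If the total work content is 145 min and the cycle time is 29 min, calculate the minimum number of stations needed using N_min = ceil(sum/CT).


Formula: N_min = ceil(Sum of Task Times / Cycle Time)
N_min = ceil(145 min / 29 min) = ceil(5.0)
N_min = 5 stations

5


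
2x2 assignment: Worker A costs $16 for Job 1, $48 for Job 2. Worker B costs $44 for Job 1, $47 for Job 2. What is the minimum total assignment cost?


Option 1: A->1 + B->2 = $16 + $47 = $63
Option 2: A->2 + B->1 = $48 + $44 = $92
Min cost = min($63, $92) = $63

$63


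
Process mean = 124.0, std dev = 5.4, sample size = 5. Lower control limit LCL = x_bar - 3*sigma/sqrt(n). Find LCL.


LCL = 124.0 - 3 * 5.4 / sqrt(5)

116.76


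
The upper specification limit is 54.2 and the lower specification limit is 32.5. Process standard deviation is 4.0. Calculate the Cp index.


Cp = (54.2 - 32.5) / (6 * 4.0)

0.9


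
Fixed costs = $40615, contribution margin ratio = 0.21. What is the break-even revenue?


Formula: BER = Fixed Costs / Contribution Margin Ratio
BER = $40615 / 0.21
BER = $193404.76 (to the nearest cent)

$193404.76


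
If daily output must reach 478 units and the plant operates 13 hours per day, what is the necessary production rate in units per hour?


Formula: Production Rate = Daily Demand / Available Hours
Rate = 478 units/day / 13 hours/day
Rate = 36.8 units/hour

36.8 units/hour


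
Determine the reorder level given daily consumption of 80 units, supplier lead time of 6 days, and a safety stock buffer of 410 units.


Formula: ROP = (Daily Demand * Lead Time) + Safety Stock
Demand during lead time = 80 * 6 = 480 units
ROP = 480 + 410 = 890 units

890 units


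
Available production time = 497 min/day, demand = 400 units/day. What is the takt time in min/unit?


Formula: Takt Time = Available Production Time / Customer Demand
Takt = 497 min/day / 400 units/day
Takt = 1.24 min/unit

1.24 min/unit


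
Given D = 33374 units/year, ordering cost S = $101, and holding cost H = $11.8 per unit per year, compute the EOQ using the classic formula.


Formula: EOQ = sqrt(2 * D * S / H)
Numerator: 2 * 33374 * 101 = 6741548
2DS/H = 6741548 / 11.8 = 571317.6
EOQ = sqrt(571317.6) = 755.9 units

755.9 units


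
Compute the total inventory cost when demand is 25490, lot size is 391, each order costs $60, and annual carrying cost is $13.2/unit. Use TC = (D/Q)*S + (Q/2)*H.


TC = 25490/391 * 60 + 391/2 * 13.2

$6492.11


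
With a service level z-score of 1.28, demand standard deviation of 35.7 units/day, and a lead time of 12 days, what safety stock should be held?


Formula: SS = z * sigma_d * sqrt(LT)
sqrt(LT) = sqrt(12) = 3.4641
SS = 1.28 * 35.7 * 3.4641
SS = 158.3 units

158.3 units


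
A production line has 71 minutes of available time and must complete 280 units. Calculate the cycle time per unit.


Formula: CT = Available Time / Number of Units
CT = 71 min / 280 units
CT = 0.25 min/unit

0.25 min/unit


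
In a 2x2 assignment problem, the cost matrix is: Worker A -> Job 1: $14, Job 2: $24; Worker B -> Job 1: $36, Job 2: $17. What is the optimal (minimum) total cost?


Option 1: A->1 + B->2 = $14 + $17 = $31
Option 2: A->2 + B->1 = $24 + $36 = $60
Min cost = min($31, $60) = $31

$31


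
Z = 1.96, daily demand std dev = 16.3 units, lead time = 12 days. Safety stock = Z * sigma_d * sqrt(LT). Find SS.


Formula: SS = z * sigma_d * sqrt(LT)
sqrt(LT) = sqrt(12) = 3.4641
SS = 1.96 * 16.3 * 3.4641
SS = 110.7 units

110.7 units


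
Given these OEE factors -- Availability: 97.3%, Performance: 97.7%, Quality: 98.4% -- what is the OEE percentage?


Formula: OEE = Availability * Performance * Quality / 10000
A * P = 97.3% * 97.7% / 100 = 95.06%
OEE = 95.06% * 98.4% / 100 = 93.5%

93.5%
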